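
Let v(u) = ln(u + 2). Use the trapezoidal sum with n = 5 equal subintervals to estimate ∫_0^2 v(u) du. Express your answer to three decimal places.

2.156

Δu = (2 − 0)/5 = 0.4.
v(0) ≈ 0.693, v(0.4) ≈ 0.875, v(0.8) ≈ 1.030, v(1.2) ≈ 1.163, v(1.6) ≈ 1.281, v(2) ≈ 1.386.
T_5 = (Δu/2)·[v(u_0) + 2v(u_1) + ... + 2v(u_{4}) + v(u_5)].
Sum ≈ 2.156.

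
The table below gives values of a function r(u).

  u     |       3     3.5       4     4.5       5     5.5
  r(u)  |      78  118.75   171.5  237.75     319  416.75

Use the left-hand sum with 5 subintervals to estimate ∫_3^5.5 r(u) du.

462.5

Δu = 0.5.
Sum = 0.5·[78 + 118.75 + 171.5 + 237.75 + 319] = 462.5.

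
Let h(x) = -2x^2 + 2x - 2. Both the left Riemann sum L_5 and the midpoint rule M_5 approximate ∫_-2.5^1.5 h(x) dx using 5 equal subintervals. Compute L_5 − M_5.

L_5 = -31.92.
M_5 = -24.24.
L_5 − M_5 = -7.68.

-7.68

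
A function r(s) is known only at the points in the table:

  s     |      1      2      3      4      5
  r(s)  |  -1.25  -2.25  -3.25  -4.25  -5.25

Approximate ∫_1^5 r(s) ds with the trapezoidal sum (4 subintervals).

-13

Δs = 1.
T_4 = (1/2)·[(-1.25) + 2·(-2.25) + 2·(-3.25) + 2·(-4.25) + (-5.25)] = -13.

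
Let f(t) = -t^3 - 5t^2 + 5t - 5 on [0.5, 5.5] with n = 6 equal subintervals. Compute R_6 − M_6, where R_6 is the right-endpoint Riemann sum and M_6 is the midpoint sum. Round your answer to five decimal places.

R_6 ≈ -585.2893519.
M_6 ≈ -451.7824074.
R_6 − M_6 ≈ -133.50694.

-133.50694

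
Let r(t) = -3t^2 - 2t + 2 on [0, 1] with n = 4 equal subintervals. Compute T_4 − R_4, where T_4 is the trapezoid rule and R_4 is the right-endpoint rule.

0.625

T_4 = -0.03125.
R_4 = -0.65625.
T_4 − R_4 = 0.625.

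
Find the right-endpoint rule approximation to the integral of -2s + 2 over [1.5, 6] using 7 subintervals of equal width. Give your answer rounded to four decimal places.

Δs = (6 − 1.5)/7 = 9/14.
Right endpoints: 15/7, 39/14, 24/7, 57/14, 33/7, 75/14, 6.
f(15/7) = -16/7, f(39/14) = -25/7, f(24/7) = -34/7, f(57/14) = -43/7, f(33/7) = -52/7, f(75/14) = -61/7, f(6) = -10.
Sum = Δs · [f(15/7) + f(39/14) + f(24/7) + ...].
Sum ≈ -27.6429.

-27.6429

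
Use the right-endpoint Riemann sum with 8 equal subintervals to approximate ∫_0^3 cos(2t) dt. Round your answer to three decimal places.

Δt = (3 − 0)/8 = 0.375.
Right endpoints: 0.375, 0.75, 1.125, 1.5, 1.875, 2.25, 2.625, 3.
f(0.375) ≈ 0.732, f(0.75) ≈ 0.071, f(1.125) ≈ -0.628, f(1.5) ≈ -0.990, f(1.875) ≈ -0.821, f(2.25) ≈ -0.211, f(2.625) ≈ 0.512, f(3) ≈ 0.960.
Sum = Δt · [f(0.375) + f(0.75) + f(1.125) + ...].
Sum ≈ -0.141.

-0.141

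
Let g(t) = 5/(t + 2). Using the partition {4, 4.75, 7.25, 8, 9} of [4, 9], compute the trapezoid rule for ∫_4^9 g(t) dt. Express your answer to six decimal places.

Subinterval widths: 0.75, 2.5, 0.75, 1.
g(4) = 5/6, g(4.75) = 20/27, g(7.25) = 20/37, g(8) = 0.5, g(9) = 5/11.
On each subinterval the trapezoid contributes (Δt_i/2)·[g(t_{i-1}) + g(t_i)].
Sum ≈ 3.059355.

3.059355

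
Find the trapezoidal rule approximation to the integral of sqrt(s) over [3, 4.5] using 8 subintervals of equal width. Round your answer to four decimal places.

2.8997

Δs = (4.5 − 3)/8 = 0.1875.
f(3) ≈ 1.7321, f(3.1875) ≈ 1.7854, f(3.375) ≈ 1.8371, f(3.5625) ≈ 1.8875, f(3.75) ≈ 1.9365, f(3.9375) ≈ 1.9843, f(4.125) ≈ 2.0310, f(4.3125) ≈ 2.0767, f(4.5) ≈ 2.1213.
T_8 = (Δs/2)·[f(s_0) + 2f(s_1) + ... + 2f(s_{7}) + f(s_8)].
Sum ≈ 2.8997.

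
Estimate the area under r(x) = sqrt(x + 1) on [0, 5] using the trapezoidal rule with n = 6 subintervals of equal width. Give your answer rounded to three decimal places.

Δx = (5 − 0)/6 = 5/6.
r(0) ≈ 1.000, r(5/6) ≈ 1.354, r(5/3) ≈ 1.633, r(2.5) ≈ 1.871, r(10/3) ≈ 2.082, r(25/6) ≈ 2.273, r(5) ≈ 2.449.
T_6 = (Δx/2)·[r(x_0) + 2r(x_1) + ... + 2r(x_{5}) + r(x_6)].
Sum ≈ 9.114.

9.114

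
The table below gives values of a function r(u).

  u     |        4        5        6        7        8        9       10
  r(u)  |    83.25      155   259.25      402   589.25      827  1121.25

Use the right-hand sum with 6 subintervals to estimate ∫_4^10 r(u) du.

3353.75

Δu = 1.
Sum = 1·[155 + 259.25 + 402 + 589.25 + 827 + 1121.25] = 3353.75.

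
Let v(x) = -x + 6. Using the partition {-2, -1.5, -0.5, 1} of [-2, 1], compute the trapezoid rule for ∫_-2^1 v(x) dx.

Subinterval widths: 0.5, 1, 1.5.
v(-2) = 8, v(-1.5) = 7.5, v(-0.5) = 6.5, v(1) = 5.
On each subinterval the trapezoid contributes (Δx_i/2)·[v(x_{i-1}) + v(x_i)].
Sum = 19.5.

19.5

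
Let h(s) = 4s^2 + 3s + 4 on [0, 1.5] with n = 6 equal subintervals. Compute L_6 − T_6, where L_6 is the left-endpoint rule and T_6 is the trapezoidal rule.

L_6 = 12.25.
T_6 = 13.9375.
L_6 − T_6 = -1.6875.

-1.6875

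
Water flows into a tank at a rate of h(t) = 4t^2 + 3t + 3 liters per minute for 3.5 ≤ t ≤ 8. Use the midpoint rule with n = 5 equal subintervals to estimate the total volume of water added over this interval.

715.41

Δt = (8 − 3.5)/5 = 0.9.
Midpoints: 3.95, 4.85, 5.75, 6.65, 7.55.
h(3.95) = 77.26, h(4.85) = 111.64, h(5.75) = 152.5, h(6.65) = 199.84, h(7.55) = 253.66.
Sum = Δt · [h(3.95) + h(4.85) + h(5.75) + h(6.65) + h(7.55)].
Sum = 715.41.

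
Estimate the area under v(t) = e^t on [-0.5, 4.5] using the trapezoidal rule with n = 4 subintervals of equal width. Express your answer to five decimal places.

Δt = (4.5 − (-0.5))/4 = 1.25.
v(-0.5) ≈ 0.60653, v(0.75) ≈ 2.11700, v(2) ≈ 7.38906, v(3.25) ≈ 25.79034, v(4.5) ≈ 90.01713.
T_4 = (Δt/2)·[v(t_0) + 2v(t_1) + 2v(t_2) + 2v(t_3) + v(t_4)].
Sum ≈ 100.76028.

100.76028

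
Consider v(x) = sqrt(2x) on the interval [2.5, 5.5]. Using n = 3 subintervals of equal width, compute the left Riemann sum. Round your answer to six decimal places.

7.881819

Δx = (5.5 − 2.5)/3 = 1.
Left endpoints: 2.5, 3.5, 4.5.
v(2.5) ≈ 2.236068, v(3.5) ≈ 2.645751, v(4.5) ≈ 3.000000.
Sum = Δx · [v(2.5) + v(3.5) + v(4.5)].
Sum ≈ 7.881819.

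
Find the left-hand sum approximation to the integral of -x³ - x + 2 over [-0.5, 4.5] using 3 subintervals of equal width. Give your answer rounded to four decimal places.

Δx = (4.5 − (-0.5))/3 = 5/3.
Left endpoints: -0.5, 7/6, 17/6.
f(-0.5) = 2.625, f(7/6) = -163/216, f(17/6) = -5093/216.
Sum = Δx · [f(-0.5) + f(7/6) + f(17/6)].
Sum ≈ -36.1806.

-36.1806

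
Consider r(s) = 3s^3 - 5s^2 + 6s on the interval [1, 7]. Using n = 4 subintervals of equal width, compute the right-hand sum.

2060.25

Δs = (7 − 1)/4 = 1.5.
Right endpoints: 2.5, 4, 5.5, 7.
r(2.5) = 30.625, r(4) = 136, r(5.5) = 380.875, r(7) = 826.
Sum = Δs · [r(2.5) + r(4) + r(5.5) + r(7)].
Sum = 2060.25.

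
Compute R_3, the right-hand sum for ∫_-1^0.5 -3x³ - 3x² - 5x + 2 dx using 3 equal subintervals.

2.25

Δx = (0.5 − (-1))/3 = 0.5.
Right endpoints: -0.5, 0, 0.5.
f(-0.5) = 4.125, f(0) = 2, f(0.5) = -1.625.
Sum = Δx · [f(-0.5) + f(0) + f(0.5)].
Sum = 2.25.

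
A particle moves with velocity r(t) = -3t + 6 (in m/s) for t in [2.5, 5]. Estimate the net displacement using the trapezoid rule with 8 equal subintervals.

Δt = (5 − 2.5)/8 = 0.3125.
r(2.5) = -1.5, r(2.8125) = -2.4375, r(3.125) = -3.375, r(3.4375) = -4.3125, r(3.75) = -5.25, r(4.0625) = -6.1875, r(4.375) = -7.125, r(4.6875) = -8.0625, r(5) = -9.
T_8 = (Δt/2)·[r(t_0) + 2r(t_1) + ... + 2r(t_{7}) + r(t_8)].
Sum = -13.125.

-13.125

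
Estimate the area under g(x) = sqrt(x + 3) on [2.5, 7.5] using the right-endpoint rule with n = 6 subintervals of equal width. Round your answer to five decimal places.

Δx = (7.5 − 2.5)/6 = 5/6.
Right endpoints: 10/3, 25/6, 5, 35/6, 20/3, 7.5.
g(10/3) ≈ 2.51661, g(25/6) ≈ 2.67706, g(5) ≈ 2.82843, g(35/6) ≈ 2.97209, g(20/3) ≈ 3.10913, g(7.5) ≈ 3.24037.
Sum = Δx · [g(10/3) + g(25/6) + g(5) + ...].
Sum ≈ 14.45308.

14.45308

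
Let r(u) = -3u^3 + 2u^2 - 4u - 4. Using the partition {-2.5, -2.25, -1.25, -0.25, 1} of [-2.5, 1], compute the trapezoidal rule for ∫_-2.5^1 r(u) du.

Subinterval widths: 0.25, 1, 1, 1.25.
r(-2.5) = 65.375, r(-2.25) = 49.296875, r(-1.25) = 9.984375, r(-0.25) = -2.828125, r(1) = -9.
On each subinterval the trapezoid contributes (Δu_i/2)·[r(u_{i-1}) + r(u_i)].
Sum = 40.16015625.

40.16015625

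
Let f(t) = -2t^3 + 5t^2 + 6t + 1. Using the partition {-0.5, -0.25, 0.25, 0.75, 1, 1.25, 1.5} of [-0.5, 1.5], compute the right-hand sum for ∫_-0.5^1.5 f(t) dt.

14.3125

Subinterval widths: 0.25, 0.5, 0.5, 0.25, 0.25, 0.25.
Right endpoints: -0.25, 0.25, 0.75, 1, 1.25, 1.5.
f(-0.25) = -0.15625, f(0.25) = 2.78125, f(0.75) = 7.46875, f(1) = 10, f(1.25) = 12.40625, f(1.5) = 14.5.
Sum = Σ Δt_i · f(t_i).
Sum = 14.3125.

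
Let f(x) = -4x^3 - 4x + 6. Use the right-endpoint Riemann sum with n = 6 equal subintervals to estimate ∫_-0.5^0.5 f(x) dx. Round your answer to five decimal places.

5.58333

Δx = (0.5 − (-0.5))/6 = 1/6.
Right endpoints: -1/3, -1/6, 0, 1/6, 1/3, 0.5.
f(-1/3) = 202/27, f(-1/6) = 361/54, f(0) = 6, f(1/6) = 287/54, f(1/3) = 122/27, f(0.5) = 3.5.
Sum = Δx · [f(-1/3) + f(-1/6) + f(0) + ...].
Sum ≈ 5.58333.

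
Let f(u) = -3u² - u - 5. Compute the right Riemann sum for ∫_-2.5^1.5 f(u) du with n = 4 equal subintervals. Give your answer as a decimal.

-35

Δu = (1.5 − (-2.5))/4 = 1.
Right endpoints: -1.5, -0.5, 0.5, 1.5.
f(-1.5) = -10.25, f(-0.5) = -5.25, f(0.5) = -6.25, f(1.5) = -13.25.
Sum = Δu · [f(-1.5) + f(-0.5) + f(0.5) + f(1.5)].
Sum = -35.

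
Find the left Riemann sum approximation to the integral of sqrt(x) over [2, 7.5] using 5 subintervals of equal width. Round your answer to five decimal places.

11.06191

Δx = (7.5 − 2)/5 = 1.1.
Left endpoints: 2, 3.1, 4.2, 5.3, 6.4.
f(2) ≈ 1.41421, f(3.1) ≈ 1.76068, f(4.2) ≈ 2.04939, f(5.3) ≈ 2.30217, f(6.4) ≈ 2.52982.
Sum = Δx · [f(2) + f(3.1) + f(4.2) + f(5.3) + f(6.4)].
Sum ≈ 11.06191.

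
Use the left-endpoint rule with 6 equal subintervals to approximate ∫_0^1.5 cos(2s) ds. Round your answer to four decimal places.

Δs = (1.5 − 0)/6 = 0.25.
Left endpoints: 0, 0.25, 0.5, 0.75, 1, 1.25.
f(0) ≈ 1.0000, f(0.25) ≈ 0.8776, f(0.5) ≈ 0.5403, f(0.75) ≈ 0.0707, f(1) ≈ -0.4161, f(1.25) ≈ -0.8011.
Sum = Δs · [f(0) + f(0.25) + f(0.5) + ...].
Sum ≈ 0.3178.

0.3178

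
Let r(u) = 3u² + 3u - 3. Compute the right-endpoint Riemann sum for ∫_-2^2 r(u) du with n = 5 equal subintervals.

10.08

Δu = (2 − (-2))/5 = 0.8.
Right endpoints: -1.2, -0.4, 0.4, 1.2, 2.
r(-1.2) = -2.28, r(-0.4) = -3.72, r(0.4) = -1.32, r(1.2) = 4.92, r(2) = 15.
Sum = Δu · [r(-1.2) + r(-0.4) + r(0.4) + r(1.2) + r(2)].
Sum = 10.08.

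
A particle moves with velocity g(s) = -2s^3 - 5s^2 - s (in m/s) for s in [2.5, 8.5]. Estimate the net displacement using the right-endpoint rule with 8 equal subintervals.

-4217.25

Δs = (8.5 − 2.5)/8 = 0.75.
Right endpoints: 3.25, 4, 4.75, 5.5, 6.25, 7, 7.75, 8.5.
g(3.25) = -124.71875, g(4) = -212, g(4.75) = -331.90625, g(5.5) = -489.5, g(6.25) = -689.84375, g(7) = -938, g(7.75) = -1239.03125, g(8.5) = -1598.
Sum = Δs · [g(3.25) + g(4) + g(4.75) + ...].
Sum = -4217.25.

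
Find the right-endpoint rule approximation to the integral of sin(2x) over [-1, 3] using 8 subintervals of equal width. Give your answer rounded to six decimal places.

Δx = (3 − (-1))/8 = 0.5.
Right endpoints: -0.5, 0, 0.5, 1, 1.5, 2, 2.5, 3.
f(-0.5) ≈ -0.841471, f(0) ≈ 0.000000, f(0.5) ≈ 0.841471, f(1) ≈ 0.909297, f(1.5) ≈ 0.141120, f(2) ≈ -0.756802, f(2.5) ≈ -0.958924, f(3) ≈ -0.279415.
Sum = Δx · [f(-0.5) + f(0) + f(0.5) + ...].
Sum ≈ -0.472362.

-0.472362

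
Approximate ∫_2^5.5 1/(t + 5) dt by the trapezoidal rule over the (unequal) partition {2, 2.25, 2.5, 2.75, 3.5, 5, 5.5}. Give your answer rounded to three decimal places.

0.406

Subinterval widths: 0.25, 0.25, 0.25, 0.75, 1.5, 0.5.
f(2) = 1/7, f(2.25) = 4/29, f(2.5) = 2/15, f(2.75) = 4/31, f(3.5) = 2/17, f(5) = 0.1, f(5.5) = 2/21.
On each subinterval the trapezoid contributes (Δt_i/2)·[f(t_{i-1}) + f(t_i)].
Sum ≈ 0.406.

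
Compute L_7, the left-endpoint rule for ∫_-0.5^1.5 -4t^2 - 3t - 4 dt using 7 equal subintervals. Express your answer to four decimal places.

-13.7755

Δt = (1.5 − (-0.5))/7 = 2/7.
Left endpoints: -0.5, -3/14, 1/14, 5/14, 9/14, 13/14, 17/14.
f(-0.5) = -3.5, f(-3/14) = -347/98, f(1/14) = -415/98, f(5/14) = -547/98, f(9/14) = -743/98, f(13/14) = -1003/98, f(17/14) = -1327/98.
Sum = Δt · [f(-0.5) + f(-3/14) + f(1/14) + ...].
Sum ≈ -13.7755.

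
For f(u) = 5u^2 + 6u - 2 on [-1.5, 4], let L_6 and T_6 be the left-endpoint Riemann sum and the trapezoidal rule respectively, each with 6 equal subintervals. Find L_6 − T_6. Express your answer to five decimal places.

-46.63542

L_6 ≈ 99.7575231.
T_6 ≈ 146.3929398.
L_6 − T_6 ≈ -46.63542.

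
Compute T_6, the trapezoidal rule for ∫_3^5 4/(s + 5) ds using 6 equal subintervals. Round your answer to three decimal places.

0.893

Δs = (5 − 3)/6 = 1/3.
f(3) = 0.5, f(10/3) = 0.48, f(11/3) = 6/13, f(4) = 4/9, f(13/3) = 3/7, f(14/3) = 12/29, f(5) = 0.4.
T_6 = (Δs/2)·[f(s_0) + 2f(s_1) + ... + 2f(s_{5}) + f(s_6)].
Sum ≈ 0.893.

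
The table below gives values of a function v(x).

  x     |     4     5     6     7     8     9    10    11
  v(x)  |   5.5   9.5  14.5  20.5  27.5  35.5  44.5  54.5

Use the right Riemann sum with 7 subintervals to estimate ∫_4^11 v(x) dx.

206.5

Δx = 1.
Sum = 1·[9.5 + 14.5 + 20.5 + 27.5 + 35.5 + 44.5 + 54.5] = 206.5.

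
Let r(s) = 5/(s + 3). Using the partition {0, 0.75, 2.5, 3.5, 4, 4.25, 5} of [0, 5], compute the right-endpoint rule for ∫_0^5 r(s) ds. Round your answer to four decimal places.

4.3584

Subinterval widths: 0.75, 1.75, 1, 0.5, 0.25, 0.75.
Right endpoints: 0.75, 2.5, 3.5, 4, 4.25, 5.
r(0.75) = 4/3, r(2.5) = 10/11, r(3.5) = 10/13, r(4) = 5/7, r(4.25) = 20/29, r(5) = 0.625.
Sum = Σ Δs_i · r(s_i).
Sum ≈ 4.3584.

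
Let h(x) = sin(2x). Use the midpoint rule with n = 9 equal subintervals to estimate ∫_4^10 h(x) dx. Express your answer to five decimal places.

Δx = (10 − 4)/9 = 2/3.
Midpoints: 13/3, 5, 17/3, 19/3, 7, 23/3, 25/3, 9, 29/3.
h(13/3) ≈ 0.68755, h(5) ≈ -0.54402, h(17/3) ≈ -0.94350, h(19/3) ≈ 0.10013, h(7) ≈ 0.99061, h(23/3) ≈ 0.36593, h(25/3) ≈ -0.81845, h(9) ≈ -0.75099, h(29/3) ≈ 0.46513.
Sum = Δx · [h(13/3) + h(5) + h(17/3) + ...].
Sum ≈ -0.29841.

-0.29841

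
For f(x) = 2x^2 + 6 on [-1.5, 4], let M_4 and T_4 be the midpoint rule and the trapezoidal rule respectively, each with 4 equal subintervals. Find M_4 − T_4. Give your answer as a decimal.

M_4 = 76.18359375.
T_4 = 81.3828125.
M_4 − T_4 = -5.19921875.

-5.19921875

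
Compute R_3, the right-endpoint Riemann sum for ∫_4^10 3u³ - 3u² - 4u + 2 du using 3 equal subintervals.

8988

Δu = (10 − 4)/3 = 2.
Right endpoints: 6, 8, 10.
f(6) = 518, f(8) = 1314, f(10) = 2662.
Sum = Δu · [f(6) + f(8) + f(10)].
Sum = 8988.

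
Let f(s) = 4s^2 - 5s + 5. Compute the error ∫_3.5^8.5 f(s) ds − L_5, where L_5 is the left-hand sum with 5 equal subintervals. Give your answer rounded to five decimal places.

104.16667

Exact integral: ∫_3.5^8.5 f(s) ds ≈ 636.6666667.
L_5 = 532.5.
Error ≈ 636.6666667 − 532.5 ≈ 104.16667.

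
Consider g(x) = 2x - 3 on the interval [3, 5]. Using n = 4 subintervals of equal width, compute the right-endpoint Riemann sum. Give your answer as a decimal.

Δx = (5 − 3)/4 = 0.5.
Right endpoints: 3.5, 4, 4.5, 5.
g(3.5) = 4, g(4) = 5, g(4.5) = 6, g(5) = 7.
Sum = Δx · [g(3.5) + g(4) + g(4.5) + g(5)].
Sum = 11.

11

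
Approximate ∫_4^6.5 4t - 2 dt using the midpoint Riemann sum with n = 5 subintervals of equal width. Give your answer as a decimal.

Δt = (6.5 − 4)/5 = 0.5.
Midpoints: 4.25, 4.75, 5.25, 5.75, 6.25.
f(4.25) = 15, f(4.75) = 17, f(5.25) = 19, f(5.75) = 21, f(6.25) = 23.
Sum = Δt · [f(4.25) + f(4.75) + f(5.25) + f(5.75) + f(6.25)].
Sum = 47.5.

47.5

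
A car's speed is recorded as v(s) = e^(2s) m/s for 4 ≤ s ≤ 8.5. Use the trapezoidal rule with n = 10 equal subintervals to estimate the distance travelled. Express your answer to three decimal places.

Δs = (8.5 − 4)/10 = 0.45.
v(4) ≈ 2980.958, v(4.45) ≈ 7331.974, v(4.9) ≈ 18033.745, v(5.35) ≈ 44355.855, v(5.8) ≈ 109097.799, v(6.25) ≈ 268337.287, v(6.7) ≈ 660003.225, v(7.15) ≈ 1623345.985, v(7.6) ≈ 3992786.835, v(8.05) ≈ 9820670.922, v(8.5) ≈ 24154952.754.
T_10 = (Δs/2)·[v(s_0) + 2v(s_1) + ... + 2v(s_{9}) + v(s_10)].
Sum ≈ 12880318.717.

12880318.717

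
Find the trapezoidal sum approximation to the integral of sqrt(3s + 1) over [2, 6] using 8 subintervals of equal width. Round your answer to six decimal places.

14.283991

Δs = (6 − 2)/8 = 0.5.
f(2) ≈ 2.645751, f(2.5) ≈ 2.915476, f(3) ≈ 3.162278, f(3.5) ≈ 3.391165, f(4) ≈ 3.605551, f(4.5) ≈ 3.807887, f(5) ≈ 4.000000, f(5.5) ≈ 4.183300, f(6) ≈ 4.358899.
T_8 = (Δs/2)·[f(s_0) + 2f(s_1) + ... + 2f(s_{7}) + f(s_8)].
Sum ≈ 14.283991.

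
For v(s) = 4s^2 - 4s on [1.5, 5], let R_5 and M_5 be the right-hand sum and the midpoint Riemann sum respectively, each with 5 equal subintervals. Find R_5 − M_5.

R_5 = 144.76.
M_5 = 116.095.
R_5 − M_5 = 28.665.

28.665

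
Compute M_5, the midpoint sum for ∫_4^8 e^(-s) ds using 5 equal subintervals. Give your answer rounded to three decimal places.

0.018

Δs = (8 − 4)/5 = 0.8.
Midpoints: 4.4, 5.2, 6, 6.8, 7.6.
f(4.4) ≈ 0.012, f(5.2) ≈ 0.006, f(6) ≈ 0.002, f(6.8) ≈ 0.001, f(7.6) ≈ 0.001.
Sum = Δs · [f(4.4) + f(5.2) + f(6) + f(6.8) + f(7.6)].
Sum ≈ 0.018.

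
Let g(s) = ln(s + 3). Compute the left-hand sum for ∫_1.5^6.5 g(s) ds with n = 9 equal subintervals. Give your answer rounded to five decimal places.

Δs = (6.5 − 1.5)/9 = 5/9.
Left endpoints: 1.5, 37/18, 47/18, 19/6, 67/18, 77/18, 29/6, 97/18, 107/18.
g(1.5) ≈ 1.50408, g(37/18) ≈ 1.62049, g(47/18) ≈ 1.72475, g(19/6) ≈ 1.81916, g(67/18) ≈ 1.90542, g(77/18) ≈ 1.98483, g(29/6) ≈ 2.05839, g(97/18) ≈ 2.12691, g(107/18) ≈ 2.19103.
Sum = Δs · [g(1.5) + g(37/18) + g(47/18) + ...].
Sum ≈ 9.40836.

9.40836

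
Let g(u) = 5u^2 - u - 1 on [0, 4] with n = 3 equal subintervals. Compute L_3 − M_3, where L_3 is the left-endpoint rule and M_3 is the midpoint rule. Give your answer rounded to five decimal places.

L_3 ≈ 49.9259259.
M_3 ≈ 91.7037037.
L_3 − M_3 ≈ -41.77778.

-41.77778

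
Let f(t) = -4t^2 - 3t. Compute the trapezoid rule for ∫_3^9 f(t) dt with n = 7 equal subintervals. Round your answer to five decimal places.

-1046.93878

Δt = (9 − 3)/7 = 6/7.
f(3) = -45, f(27/7) = -3483/49, f(33/7) = -5049/49, f(39/7) = -6903/49, f(45/7) = -9045/49, f(51/7) = -11475/49, f(57/7) = -14193/49, f(9) = -351.
T_7 = (Δt/2)·[f(t_0) + 2f(t_1) + ... + 2f(t_{6}) + f(t_7)].
Sum ≈ -1046.93878.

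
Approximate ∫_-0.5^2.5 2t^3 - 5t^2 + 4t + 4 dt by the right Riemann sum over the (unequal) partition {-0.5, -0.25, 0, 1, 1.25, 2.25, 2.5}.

21.90625

Subinterval widths: 0.25, 0.25, 1, 0.25, 1, 0.25.
Right endpoints: -0.25, 0, 1, 1.25, 2.25, 2.5.
f(-0.25) = 2.65625, f(0) = 4, f(1) = 5, f(1.25) = 5.09375, f(2.25) = 10.46875, f(2.5) = 14.
Sum = Σ Δt_i · f(t_i).
Sum = 21.90625.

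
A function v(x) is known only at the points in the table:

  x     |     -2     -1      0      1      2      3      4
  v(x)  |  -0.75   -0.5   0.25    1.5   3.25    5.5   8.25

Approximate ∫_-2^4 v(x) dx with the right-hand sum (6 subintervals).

Δx = 1.
Sum = 1·[(-0.5) + 0.25 + 1.5 + 3.25 + 5.5 + 8.25] = 18.25.

18.25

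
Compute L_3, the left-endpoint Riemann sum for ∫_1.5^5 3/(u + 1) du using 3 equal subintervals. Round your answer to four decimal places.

Δu = (5 − 1.5)/3 = 7/6.
Left endpoints: 1.5, 8/3, 23/6.
f(1.5) = 1.2, f(8/3) = 9/11, f(23/6) = 18/29.
Sum = Δu · [f(1.5) + f(8/3) + f(23/6)].
Sum ≈ 3.0787.

3.0787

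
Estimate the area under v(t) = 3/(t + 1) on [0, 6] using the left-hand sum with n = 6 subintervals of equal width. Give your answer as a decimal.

7.35

Δt = (6 − 0)/6 = 1.
Left endpoints: 0, 1, 2, 3, 4, 5.
v(0) = 3, v(1) = 1.5, v(2) = 1, v(3) = 0.75, v(4) = 0.6, v(5) = 0.5.
Sum = Δt · [v(0) + v(1) + v(2) + ...].
Sum = 7.35.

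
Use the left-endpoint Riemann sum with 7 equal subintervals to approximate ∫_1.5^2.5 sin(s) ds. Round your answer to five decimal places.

0.89890

Δs = (2.5 − 1.5)/7 = 1/7.
Left endpoints: 1.5, 23/14, 25/14, 27/14, 29/14, 31/14, 33/14.
f(1.5) ≈ 0.99749, f(23/14) ≈ 0.99740, f(25/14) ≈ 0.97699, f(27/14) ≈ 0.93668, f(29/14) ≈ 0.87728, f(31/14) ≈ 0.80001, f(33/14) ≈ 0.70644.
Sum = Δs · [f(1.5) + f(23/14) + f(25/14) + ...].
Sum ≈ 0.89890.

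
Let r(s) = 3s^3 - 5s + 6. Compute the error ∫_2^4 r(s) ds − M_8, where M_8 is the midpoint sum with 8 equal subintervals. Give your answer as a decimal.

0.28125

Exact integral: ∫_2^4 r(s) ds = 162.
M_8 = 161.71875.
Error = 162 − 161.71875 = 0.28125.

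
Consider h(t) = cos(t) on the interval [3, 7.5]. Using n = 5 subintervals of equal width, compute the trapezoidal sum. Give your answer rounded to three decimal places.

Δt = (7.5 − 3)/5 = 0.9.
h(3) ≈ -0.990, h(3.9) ≈ -0.726, h(4.8) ≈ 0.087, h(5.7) ≈ 0.835, h(6.6) ≈ 0.950, h(7.5) ≈ 0.347.
T_5 = (Δt/2)·[h(t_0) + 2h(t_1) + ... + 2h(t_{4}) + h(t_5)].
Sum ≈ 0.742.

0.742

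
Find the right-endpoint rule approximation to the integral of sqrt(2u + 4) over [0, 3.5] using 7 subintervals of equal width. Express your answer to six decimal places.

Δu = (3.5 − 0)/7 = 0.5.
Right endpoints: 0.5, 1, 1.5, 2, 2.5, 3, 3.5.
f(0.5) ≈ 2.236068, f(1) ≈ 2.449490, f(1.5) ≈ 2.645751, f(2) ≈ 2.828427, f(2.5) ≈ 3.000000, f(3) ≈ 3.162278, f(3.5) ≈ 3.316625.
Sum = Δu · [f(0.5) + f(1) + f(1.5) + ...].
Sum ≈ 9.819319.

9.819319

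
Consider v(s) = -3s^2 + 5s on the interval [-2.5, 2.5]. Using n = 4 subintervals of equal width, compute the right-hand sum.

-19.53125

Δs = (2.5 − (-2.5))/4 = 1.25.
Right endpoints: -1.25, 0, 1.25, 2.5.
v(-1.25) = -10.9375, v(0) = 0, v(1.25) = 1.5625, v(2.5) = -6.25.
Sum = Δs · [v(-1.25) + v(0) + v(1.25) + v(2.5)].
Sum = -19.53125.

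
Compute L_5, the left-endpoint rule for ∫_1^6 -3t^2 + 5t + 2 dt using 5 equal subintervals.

Δt = (6 − 1)/5 = 1.
Left endpoints: 1, 2, 3, 4, 5.
f(1) = 4, f(2) = 0, f(3) = -10, f(4) = -26, f(5) = -48.
Sum = Δt · [f(1) + f(2) + f(3) + f(4) + f(5)].
Sum = -80.

-80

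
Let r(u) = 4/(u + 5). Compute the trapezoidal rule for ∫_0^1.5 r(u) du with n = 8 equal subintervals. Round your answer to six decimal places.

1.049648

Δu = (1.5 − 0)/8 = 0.1875.
r(0) = 0.8, r(0.1875) = 64/83, r(0.375) = 32/43, r(0.5625) = 64/89, r(0.75) = 16/23, r(0.9375) = 64/95, r(1.125) = 32/49, r(1.3125) = 64/101, r(1.5) = 8/13.
T_8 = (Δu/2)·[r(u_0) + 2r(u_1) + ... + 2r(u_{7}) + r(u_8)].
Sum ≈ 1.049648.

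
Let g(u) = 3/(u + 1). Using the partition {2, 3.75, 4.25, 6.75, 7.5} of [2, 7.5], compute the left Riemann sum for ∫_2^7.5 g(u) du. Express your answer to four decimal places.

Subinterval widths: 1.75, 0.5, 2.5, 0.75.
Left endpoints: 2, 3.75, 4.25, 6.75.
g(2) = 1, g(3.75) = 12/19, g(4.25) = 4/7, g(6.75) = 12/31.
Sum = Σ Δu_i · g(u_i).
Sum ≈ 3.7847.

3.7847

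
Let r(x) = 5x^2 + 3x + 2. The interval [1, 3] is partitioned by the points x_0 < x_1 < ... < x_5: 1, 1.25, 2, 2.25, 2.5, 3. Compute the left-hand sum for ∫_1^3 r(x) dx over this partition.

48.5625

Subinterval widths: 0.25, 0.75, 0.25, 0.25, 0.5.
Left endpoints: 1, 1.25, 2, 2.25, 2.5.
r(1) = 10, r(1.25) = 13.5625, r(2) = 28, r(2.25) = 34.0625, r(2.5) = 40.75.
Sum = Σ Δx_i · r(x_i).
Sum = 48.5625.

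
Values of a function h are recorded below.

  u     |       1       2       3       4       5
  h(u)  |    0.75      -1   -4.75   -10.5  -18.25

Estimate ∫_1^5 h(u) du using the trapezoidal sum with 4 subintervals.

-25

Δu = 1.
T_4 = (1/2)·[0.75 + 2·(-1) + 2·(-4.75) + 2·(-10.5) + (-18.25)] = -25.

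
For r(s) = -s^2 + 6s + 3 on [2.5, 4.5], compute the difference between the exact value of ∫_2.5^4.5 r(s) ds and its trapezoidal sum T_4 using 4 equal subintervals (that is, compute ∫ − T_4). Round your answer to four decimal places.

Exact integral: ∫_2.5^4.5 r(s) ds ≈ 22.833333.
T_4 = 22.75.
Error ≈ 22.833333 − 22.75 ≈ 0.0833.

0.0833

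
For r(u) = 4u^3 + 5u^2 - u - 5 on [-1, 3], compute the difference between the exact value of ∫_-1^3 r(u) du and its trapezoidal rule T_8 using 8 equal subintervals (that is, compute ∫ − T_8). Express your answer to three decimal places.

Exact integral: ∫_-1^3 r(u) du ≈ 102.66667.
T_8 = 105.5.
Error ≈ 102.66667 − 105.5 ≈ -2.833.

-2.833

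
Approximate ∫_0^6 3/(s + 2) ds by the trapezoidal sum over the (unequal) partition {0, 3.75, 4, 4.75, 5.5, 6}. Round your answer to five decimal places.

Subinterval widths: 3.75, 0.25, 0.75, 0.75, 0.5.
f(0) = 1.5, f(3.75) = 12/23, f(4) = 0.5, f(4.75) = 4/9, f(5.5) = 0.4, f(6) = 0.375.
On each subinterval the trapezoid contributes (Δs_i/2)·[f(s_{i-1}) + f(s_i)].
Sum ≈ 4.78306.

4.78306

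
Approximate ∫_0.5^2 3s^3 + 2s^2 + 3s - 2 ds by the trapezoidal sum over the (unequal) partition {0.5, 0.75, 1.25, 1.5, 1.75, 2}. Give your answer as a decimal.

20.20703125

Subinterval widths: 0.25, 0.5, 0.25, 0.25, 0.25.
f(0.5) = 0.375, f(0.75) = 2.640625, f(1.25) = 10.734375, f(1.5) = 17.125, f(1.75) = 25.453125, f(2) = 36.
On each subinterval the trapezoid contributes (Δs_i/2)·[f(s_{i-1}) + f(s_i)].
Sum = 20.20703125.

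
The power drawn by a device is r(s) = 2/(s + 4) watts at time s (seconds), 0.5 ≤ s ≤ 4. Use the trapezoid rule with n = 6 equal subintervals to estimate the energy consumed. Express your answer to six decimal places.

Δs = (4 − 0.5)/6 = 7/12.
r(0.5) = 4/9, r(13/12) = 24/61, r(5/3) = 6/17, r(2.25) = 0.32, r(17/6) = 12/41, r(41/12) = 24/89, r(4) = 0.25.
T_6 = (Δs/2)·[r(s_0) + 2r(s_1) + ... + 2r(s_{5}) + r(s_6)].
Sum ≈ 1.152639.

1.152639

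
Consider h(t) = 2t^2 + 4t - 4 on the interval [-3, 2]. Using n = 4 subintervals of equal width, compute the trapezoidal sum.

Δt = (2 − (-3))/4 = 1.25.
h(-3) = 2, h(-1.75) = -4.875, h(-0.5) = -5.5, h(0.75) = 0.125, h(2) = 12.
T_4 = (Δt/2)·[h(t_0) + 2h(t_1) + 2h(t_2) + 2h(t_3) + h(t_4)].
Sum = -4.0625.

-4.0625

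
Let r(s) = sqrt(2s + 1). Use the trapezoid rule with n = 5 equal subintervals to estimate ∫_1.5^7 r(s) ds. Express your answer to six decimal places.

16.674042

Δs = (7 − 1.5)/5 = 1.1.
r(1.5) ≈ 2.000000, r(2.6) ≈ 2.489980, r(3.7) ≈ 2.898275, r(4.8) ≈ 3.255764, r(5.9) ≈ 3.577709, r(7) ≈ 3.872983.
T_5 = (Δs/2)·[r(s_0) + 2r(s_1) + ... + 2r(s_{4}) + r(s_5)].
Sum ≈ 16.674042.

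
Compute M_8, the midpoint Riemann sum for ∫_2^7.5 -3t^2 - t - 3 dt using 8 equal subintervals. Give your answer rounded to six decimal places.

-455.850098

Δt = (7.5 − 2)/8 = 0.6875.
Midpoints: 2.34375, 3.03125, 3.71875, 4.40625, 5.09375, 5.78125, 6.46875, 7.15625.
f(2.34375) = -22347/1024, f(3.03125) = -34403/1024, f(3.71875) = -49363/1024, f(4.40625) = -67227/1024, f(5.09375) = -87995/1024, f(5.78125) = -111667/1024, f(6.46875) = -138243/1024, f(7.15625) = -167723/1024.
Sum = Δt · [f(2.34375) + f(3.03125) + f(3.71875) + ...].
Sum ≈ -455.850098.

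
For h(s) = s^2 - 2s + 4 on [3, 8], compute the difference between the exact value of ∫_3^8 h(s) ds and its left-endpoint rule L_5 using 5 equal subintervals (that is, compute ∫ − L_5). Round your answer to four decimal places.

21.6667

Exact integral: ∫_3^8 h(s) ds ≈ 126.666667.
L_5 = 105.
Error ≈ 126.666667 − 105 ≈ 21.6667.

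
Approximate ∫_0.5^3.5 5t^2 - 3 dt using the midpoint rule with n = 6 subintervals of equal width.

Δt = (3.5 − 0.5)/6 = 0.5.
Midpoints: 0.75, 1.25, 1.75, 2.25, 2.75, 3.25.
f(0.75) = -0.1875, f(1.25) = 4.8125, f(1.75) = 12.3125, f(2.25) = 22.3125, f(2.75) = 34.8125, f(3.25) = 49.8125.
Sum = Δt · [f(0.75) + f(1.25) + f(1.75) + ...].
Sum = 61.9375.

61.9375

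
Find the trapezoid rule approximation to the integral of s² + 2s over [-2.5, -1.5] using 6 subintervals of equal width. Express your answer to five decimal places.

0.08796

Δs = (-1.5 − (-2.5))/6 = 1/6.
f(-2.5) = 1.25, f(-7/3) = 7/9, f(-13/6) = 13/36, f(-2) = 0, f(-11/6) = -11/36, f(-5/3) = -5/9, f(-1.5) = -0.75.
T_6 = (Δs/2)·[f(s_0) + 2f(s_1) + ... + 2f(s_{5}) + f(s_6)].
Sum ≈ 0.08796.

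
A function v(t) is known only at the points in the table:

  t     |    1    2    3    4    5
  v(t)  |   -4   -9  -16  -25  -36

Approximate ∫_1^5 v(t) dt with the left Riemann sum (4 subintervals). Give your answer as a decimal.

-54

Δt = 1.
Sum = 1·[(-4) + (-9) + (-16) + (-25)] = -54.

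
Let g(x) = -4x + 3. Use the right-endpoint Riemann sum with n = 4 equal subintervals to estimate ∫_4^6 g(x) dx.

-36

Δx = (6 − 4)/4 = 0.5.
Right endpoints: 4.5, 5, 5.5, 6.
g(4.5) = -15, g(5) = -17, g(5.5) = -19, g(6) = -21.
Sum = Δx · [g(4.5) + g(5) + g(5.5) + g(6)].
Sum = -36.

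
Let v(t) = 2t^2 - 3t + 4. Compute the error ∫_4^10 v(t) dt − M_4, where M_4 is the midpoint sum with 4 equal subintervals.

Exact integral: ∫_4^10 v(t) dt = 522.
M_4 = 519.75.
Error = 522 − 519.75 = 2.25.

2.25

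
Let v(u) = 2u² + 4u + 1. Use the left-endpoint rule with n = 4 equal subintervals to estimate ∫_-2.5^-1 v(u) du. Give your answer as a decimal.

1.6640625

Δu = (-1 − (-2.5))/4 = 0.375.
Left endpoints: -2.5, -2.125, -1.75, -1.375.
v(-2.5) = 3.5, v(-2.125) = 1.53125, v(-1.75) = 0.125, v(-1.375) = -0.71875.
Sum = Δu · [v(-2.5) + v(-2.125) + v(-1.75) + v(-1.375)].
Sum = 1.6640625.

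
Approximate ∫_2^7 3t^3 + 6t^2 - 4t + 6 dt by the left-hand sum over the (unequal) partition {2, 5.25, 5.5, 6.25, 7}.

1504.9375

Subinterval widths: 3.25, 0.25, 0.75, 0.75.
Left endpoints: 2, 5.25, 5.5, 6.25.
f(2) = 46, f(5.25) = 584.484375, f(5.5) = 664.625, f(6.25) = 947.796875.
Sum = Σ Δt_i · f(t_i).
Sum = 1504.9375.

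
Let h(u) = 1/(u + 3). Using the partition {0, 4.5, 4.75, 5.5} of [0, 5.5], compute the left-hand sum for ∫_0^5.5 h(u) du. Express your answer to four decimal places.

Subinterval widths: 4.5, 0.25, 0.75.
Left endpoints: 0, 4.5, 4.75.
h(0) = 1/3, h(4.5) = 2/15, h(4.75) = 4/31.
Sum = Σ Δu_i · h(u_i).
Sum ≈ 1.6301.

1.6301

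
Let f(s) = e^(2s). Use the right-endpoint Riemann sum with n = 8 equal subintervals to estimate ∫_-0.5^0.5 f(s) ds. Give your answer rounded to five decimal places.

1.32822

Δs = (0.5 − (-0.5))/8 = 0.125.
Right endpoints: -0.375, -0.25, -0.125, 0, 0.125, 0.25, 0.375, 0.5.
f(-0.375) ≈ 0.47237, f(-0.25) ≈ 0.60653, f(-0.125) ≈ 0.77880, f(0) ≈ 1.00000, f(0.125) ≈ 1.28403, f(0.25) ≈ 1.64872, f(0.375) ≈ 2.11700, f(0.5) ≈ 2.71828.
Sum = Δs · [f(-0.375) + f(-0.25) + f(-0.125) + ...].
Sum ≈ 1.32822.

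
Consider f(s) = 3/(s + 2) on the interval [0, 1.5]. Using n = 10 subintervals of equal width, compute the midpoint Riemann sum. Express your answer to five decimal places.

1.67837

Δs = (1.5 − 0)/10 = 0.15.
Midpoints: 0.075, 0.225, 0.375, 0.525, 0.675, 0.825, 0.975, 1.125, 1.275, 1.425.
f(0.075) = 120/83, f(0.225) = 120/89, f(0.375) = 24/19, f(0.525) = 120/101, f(0.675) = 120/107, f(0.825) = 120/113, f(0.975) = 120/119, f(1.125) = 0.96, f(1.275) = 120/131, f(1.425) = 120/137.
Sum = Δs · [f(0.075) + f(0.225) + f(0.375) + ...].
Sum ≈ 1.67837.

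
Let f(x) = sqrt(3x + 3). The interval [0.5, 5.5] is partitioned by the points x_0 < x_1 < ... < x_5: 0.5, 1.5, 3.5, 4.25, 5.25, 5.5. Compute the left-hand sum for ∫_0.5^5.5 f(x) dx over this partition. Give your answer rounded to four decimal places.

Subinterval widths: 1, 2, 0.75, 1, 0.25.
Left endpoints: 0.5, 1.5, 3.5, 4.25, 5.25.
f(0.5) ≈ 2.1213, f(1.5) ≈ 2.7386, f(3.5) ≈ 3.6742, f(4.25) ≈ 3.9686, f(5.25) ≈ 4.3301.
Sum = Σ Δx_i · f(x_i).
Sum ≈ 15.4054.

15.4054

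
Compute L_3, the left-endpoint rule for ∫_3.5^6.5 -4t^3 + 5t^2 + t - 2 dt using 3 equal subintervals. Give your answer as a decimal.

Δt = (6.5 − 3.5)/3 = 1.
Left endpoints: 3.5, 4.5, 5.5.
f(3.5) = -108.75, f(4.5) = -260.75, f(5.5) = -510.75.
Sum = Δt · [f(3.5) + f(4.5) + f(5.5)].
Sum = -880.25.

-880.25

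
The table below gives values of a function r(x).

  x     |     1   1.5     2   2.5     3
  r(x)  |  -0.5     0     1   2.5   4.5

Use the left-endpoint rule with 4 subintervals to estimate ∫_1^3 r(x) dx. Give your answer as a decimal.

1.5

Δx = 0.5.
Sum = 0.5·[(-0.5) + 0 + 1 + 2.5] = 1.5.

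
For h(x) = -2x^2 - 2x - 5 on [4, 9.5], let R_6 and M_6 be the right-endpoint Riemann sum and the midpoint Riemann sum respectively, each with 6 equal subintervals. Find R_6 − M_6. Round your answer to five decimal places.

R_6 ≈ -705.3113426.
M_6 ≈ -629.8964120.
R_6 − M_6 ≈ -75.41493.

-75.41493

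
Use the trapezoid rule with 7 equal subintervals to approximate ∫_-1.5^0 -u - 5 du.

-6.375

Δu = (0 − (-1.5))/7 = 3/14.
f(-1.5) = -3.5, f(-9/7) = -26/7, f(-15/14) = -55/14, f(-6/7) = -29/7, f(-9/14) = -61/14, f(-3/7) = -32/7, f(-3/14) = -67/14, f(0) = -5.
T_7 = (Δu/2)·[f(u_0) + 2f(u_1) + ... + 2f(u_{6}) + f(u_7)].
Sum = -6.375.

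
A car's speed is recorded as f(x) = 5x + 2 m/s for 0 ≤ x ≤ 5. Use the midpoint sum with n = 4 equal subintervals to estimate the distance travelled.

72.5

Δx = (5 − 0)/4 = 1.25.
Midpoints: 0.625, 1.875, 3.125, 4.375.
f(0.625) = 5.125, f(1.875) = 11.375, f(3.125) = 17.625, f(4.375) = 23.875.
Sum = Δx · [f(0.625) + f(1.875) + f(3.125) + f(4.375)].
Sum = 72.5.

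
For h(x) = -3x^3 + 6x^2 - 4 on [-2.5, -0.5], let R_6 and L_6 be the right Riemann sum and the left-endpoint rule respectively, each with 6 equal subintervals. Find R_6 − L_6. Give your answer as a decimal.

-27.5

R_6 ≈ 39.2222222.
L_6 ≈ 66.7222222.
R_6 − L_6 = -27.5.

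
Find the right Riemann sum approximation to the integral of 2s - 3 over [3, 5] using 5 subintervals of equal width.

Δs = (5 − 3)/5 = 0.4.
Right endpoints: 3.4, 3.8, 4.2, 4.6, 5.
f(3.4) = 3.8, f(3.8) = 4.6, f(4.2) = 5.4, f(4.6) = 6.2, f(5) = 7.
Sum = Δs · [f(3.4) + f(3.8) + f(4.2) + f(4.6) + f(5)].
Sum = 10.8.

10.8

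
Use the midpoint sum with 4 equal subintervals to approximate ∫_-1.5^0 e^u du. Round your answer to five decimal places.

0.77234

Δu = (0 − (-1.5))/4 = 0.375.
Midpoints: -1.3125, -0.9375, -0.5625, -0.1875.
f(-1.3125) ≈ 0.26915, f(-0.9375) ≈ 0.39161, f(-0.5625) ≈ 0.56978, f(-0.1875) ≈ 0.82903.
Sum = Δu · [f(-1.3125) + f(-0.9375) + f(-0.5625) + f(-0.1875)].
Sum ≈ 0.77234.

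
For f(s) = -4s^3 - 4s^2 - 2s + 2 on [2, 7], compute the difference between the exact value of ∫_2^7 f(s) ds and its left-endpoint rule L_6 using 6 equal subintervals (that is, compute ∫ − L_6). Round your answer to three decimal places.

-603.935

Exact integral: ∫_2^7 f(s) ds ≈ -2866.66667.
L_6 ≈ -2262.73148.
Error ≈ -2866.66667 − (-2262.73148) ≈ -603.935.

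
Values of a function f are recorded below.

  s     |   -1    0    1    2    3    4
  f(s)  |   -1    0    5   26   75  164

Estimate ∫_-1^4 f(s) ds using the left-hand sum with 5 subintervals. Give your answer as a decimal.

Δs = 1.
Sum = 1·[(-1) + 0 + 5 + 26 + 75] = 105.

105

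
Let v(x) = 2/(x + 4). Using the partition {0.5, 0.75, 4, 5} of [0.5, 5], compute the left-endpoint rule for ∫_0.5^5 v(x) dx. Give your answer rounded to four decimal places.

Subinterval widths: 0.25, 3.25, 1.
Left endpoints: 0.5, 0.75, 4.
v(0.5) = 4/9, v(0.75) = 8/19, v(4) = 0.25.
Sum = Σ Δx_i · v(x_i).
Sum ≈ 1.7295.

1.7295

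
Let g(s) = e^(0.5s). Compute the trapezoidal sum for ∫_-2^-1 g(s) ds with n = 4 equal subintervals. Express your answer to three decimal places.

0.478

Δs = (-1 − (-2))/4 = 0.25.
g(-2) ≈ 0.368, g(-1.75) ≈ 0.417, g(-1.5) ≈ 0.472, g(-1.25) ≈ 0.535, g(-1) ≈ 0.607.
T_4 = (Δs/2)·[g(s_0) + 2g(s_1) + 2g(s_2) + 2g(s_3) + g(s_4)].
Sum ≈ 0.478.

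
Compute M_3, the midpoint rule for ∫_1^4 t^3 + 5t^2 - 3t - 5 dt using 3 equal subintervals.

128.125

Δt = (4 − 1)/3 = 1.
Midpoints: 1.5, 2.5, 3.5.
f(1.5) = 5.125, f(2.5) = 34.375, f(3.5) = 88.625.
Sum = Δt · [f(1.5) + f(2.5) + f(3.5)].
Sum = 128.125.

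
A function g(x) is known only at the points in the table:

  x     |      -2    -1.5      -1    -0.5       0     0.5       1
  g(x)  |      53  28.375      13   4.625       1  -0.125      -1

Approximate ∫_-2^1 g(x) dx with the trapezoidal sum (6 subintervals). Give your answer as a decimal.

36.4375

Δx = 0.5.
T_6 = (0.5/2)·[53 + 2·28.375 + 2·13 + 2·4.625 + 2·1 + 2·(-0.125) + (-1)] = 36.4375.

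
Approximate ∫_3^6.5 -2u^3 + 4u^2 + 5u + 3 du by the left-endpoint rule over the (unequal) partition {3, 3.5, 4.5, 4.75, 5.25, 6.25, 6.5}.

Subinterval widths: 0.5, 1, 0.25, 0.5, 1, 0.25.
Left endpoints: 3, 3.5, 4.5, 4.75, 5.25, 6.25.
f(3) = 0, f(3.5) = -16.25, f(4.5) = -75.75, f(4.75) = -97.34375, f(5.25) = -149.90625, f(6.25) = -297.78125.
Sum = Σ Δu_i · f(u_i).
Sum = -308.2109375.

-308.2109375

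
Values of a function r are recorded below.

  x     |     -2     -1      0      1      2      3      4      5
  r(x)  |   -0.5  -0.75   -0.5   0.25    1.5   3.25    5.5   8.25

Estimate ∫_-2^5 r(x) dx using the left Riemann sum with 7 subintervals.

Δx = 1.
Sum = 1·[(-0.5) + (-0.75) + (-0.5) + 0.25 + 1.5 + 3.25 + 5.5] = 8.75.

8.75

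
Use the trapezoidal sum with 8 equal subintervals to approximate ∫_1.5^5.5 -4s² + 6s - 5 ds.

-154

Δs = (5.5 − 1.5)/8 = 0.5.
f(1.5) = -5, f(2) = -9, f(2.5) = -15, f(3) = -23, f(3.5) = -33, f(4) = -45, f(4.5) = -59, f(5) = -75, f(5.5) = -93.
T_8 = (Δs/2)·[f(s_0) + 2f(s_1) + ... + 2f(s_{7}) + f(s_8)].
Sum = -154.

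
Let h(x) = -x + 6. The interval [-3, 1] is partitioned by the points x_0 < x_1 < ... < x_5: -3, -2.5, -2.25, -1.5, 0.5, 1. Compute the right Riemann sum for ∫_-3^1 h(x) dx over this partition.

25.4375

Subinterval widths: 0.5, 0.25, 0.75, 2, 0.5.
Right endpoints: -2.5, -2.25, -1.5, 0.5, 1.
h(-2.5) = 8.5, h(-2.25) = 8.25, h(-1.5) = 7.5, h(0.5) = 5.5, h(1) = 5.
Sum = Σ Δx_i · h(x_i).
Sum = 25.4375.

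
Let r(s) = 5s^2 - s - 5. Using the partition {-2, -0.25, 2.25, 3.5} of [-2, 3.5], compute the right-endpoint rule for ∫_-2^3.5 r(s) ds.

Subinterval widths: 1.75, 2.5, 1.25.
Right endpoints: -0.25, 2.25, 3.5.
r(-0.25) = -4.4375, r(2.25) = 18.0625, r(3.5) = 52.75.
Sum = Σ Δs_i · r(s_i).
Sum = 103.328125.

103.328125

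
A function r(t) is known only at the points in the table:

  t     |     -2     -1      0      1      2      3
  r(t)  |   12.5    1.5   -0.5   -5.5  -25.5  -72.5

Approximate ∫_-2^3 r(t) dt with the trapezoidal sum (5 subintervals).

-60

Δt = 1.
T_5 = (1/2)·[12.5 + 2·1.5 + 2·(-0.5) + 2·(-5.5) + 2·(-25.5) + (-72.5)] = -60.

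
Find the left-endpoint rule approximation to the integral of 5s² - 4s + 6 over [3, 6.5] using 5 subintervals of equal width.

315.35

Δs = (6.5 − 3)/5 = 0.7.
Left endpoints: 3, 3.7, 4.4, 5.1, 5.8.
f(3) = 39, f(3.7) = 59.65, f(4.4) = 85.2, f(5.1) = 115.65, f(5.8) = 151.
Sum = Δs · [f(3) + f(3.7) + f(4.4) + f(5.1) + f(5.8)].
Sum = 315.35.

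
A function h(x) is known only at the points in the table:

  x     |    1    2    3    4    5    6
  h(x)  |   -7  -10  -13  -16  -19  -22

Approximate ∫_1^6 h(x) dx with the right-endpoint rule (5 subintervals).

Δx = 1.
Sum = 1·[(-10) + (-13) + (-16) + (-19) + (-22)] = -80.

-80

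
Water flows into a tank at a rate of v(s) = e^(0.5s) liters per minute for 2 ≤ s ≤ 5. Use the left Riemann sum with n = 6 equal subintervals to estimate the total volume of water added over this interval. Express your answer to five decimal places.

Δs = (5 − 2)/6 = 0.5.
Left endpoints: 2, 2.5, 3, 3.5, 4, 4.5.
v(2) ≈ 2.71828, v(2.5) ≈ 3.49034, v(3) ≈ 4.48169, v(3.5) ≈ 5.75460, v(4) ≈ 7.38906, v(4.5) ≈ 9.48774.
Sum = Δs · [v(2) + v(2.5) + v(3) + ...].
Sum ≈ 16.66085.

16.66085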